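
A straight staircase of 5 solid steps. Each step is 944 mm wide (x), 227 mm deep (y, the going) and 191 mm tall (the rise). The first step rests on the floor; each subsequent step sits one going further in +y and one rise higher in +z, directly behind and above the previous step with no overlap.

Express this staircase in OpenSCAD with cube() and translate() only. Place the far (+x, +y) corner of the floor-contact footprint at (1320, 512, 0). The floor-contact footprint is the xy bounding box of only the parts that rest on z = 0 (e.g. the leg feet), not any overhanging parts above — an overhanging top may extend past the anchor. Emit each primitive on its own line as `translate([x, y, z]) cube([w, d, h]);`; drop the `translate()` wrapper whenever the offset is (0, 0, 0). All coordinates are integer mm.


translate([376, 285, 0]) cube([944, 227, 191]);
translate([376, 512, 191]) cube([944, 227, 191]);
translate([376, 739, 382]) cube([944, 227, 191]);
translate([376, 966, 573]) cube([944, 227, 191]);
translate([376, 1193, 764]) cube([944, 227, 191]);


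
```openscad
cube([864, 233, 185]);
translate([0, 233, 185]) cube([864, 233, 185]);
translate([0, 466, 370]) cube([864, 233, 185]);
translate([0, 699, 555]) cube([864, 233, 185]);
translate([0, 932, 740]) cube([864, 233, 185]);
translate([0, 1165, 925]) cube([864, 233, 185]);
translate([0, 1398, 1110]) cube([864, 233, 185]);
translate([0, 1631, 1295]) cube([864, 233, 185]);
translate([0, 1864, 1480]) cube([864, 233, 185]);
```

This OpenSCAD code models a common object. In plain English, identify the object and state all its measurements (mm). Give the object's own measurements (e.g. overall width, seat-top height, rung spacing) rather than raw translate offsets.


A straight staircase of 9 solid steps. Each step is 864 mm wide (x), 233 mm deep (y, the going) and 185 mm tall (the rise). The first step rests on the floor; each subsequent step sits one going further in +y and one rise higher in +z, directly behind and above the previous step with no overlap.


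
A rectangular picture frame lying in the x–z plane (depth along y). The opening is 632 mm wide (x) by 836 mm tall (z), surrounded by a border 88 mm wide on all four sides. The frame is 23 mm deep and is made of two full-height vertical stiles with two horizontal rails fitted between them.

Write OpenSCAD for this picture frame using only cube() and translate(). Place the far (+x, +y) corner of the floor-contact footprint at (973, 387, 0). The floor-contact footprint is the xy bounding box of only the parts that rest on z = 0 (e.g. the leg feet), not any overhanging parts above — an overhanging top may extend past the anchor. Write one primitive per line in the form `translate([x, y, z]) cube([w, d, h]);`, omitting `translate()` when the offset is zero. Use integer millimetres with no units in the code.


translate([165, 364, 0]) cube([88, 23, 1012]);
translate([885, 364, 0]) cube([88, 23, 1012]);
translate([253, 364, 0]) cube([632, 23, 88]);
translate([253, 364, 924]) cube([632, 23, 88]);


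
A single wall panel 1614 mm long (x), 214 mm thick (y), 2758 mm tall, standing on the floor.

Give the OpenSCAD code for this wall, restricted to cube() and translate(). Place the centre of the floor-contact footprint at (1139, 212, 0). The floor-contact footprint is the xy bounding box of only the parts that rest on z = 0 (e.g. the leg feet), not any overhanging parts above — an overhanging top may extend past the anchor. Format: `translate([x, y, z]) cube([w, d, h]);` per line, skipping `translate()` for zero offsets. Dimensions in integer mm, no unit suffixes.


translate([332, 105, 0]) cube([1614, 214, 2758]);


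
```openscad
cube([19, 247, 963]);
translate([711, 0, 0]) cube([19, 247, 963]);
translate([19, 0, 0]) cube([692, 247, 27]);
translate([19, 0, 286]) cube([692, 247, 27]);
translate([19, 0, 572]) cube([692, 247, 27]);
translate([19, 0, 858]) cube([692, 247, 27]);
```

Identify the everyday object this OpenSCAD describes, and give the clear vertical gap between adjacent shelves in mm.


A bookshelf. The clear shelf gap is 259 mm.

Two tall side panels with 4 horizontal boards between them — a bookshelf. The first two shelf undersides are at z = 0 and z = 286; with shelf thickness 27, the clear gap is 286 − 0 − 27 = 259 mm.


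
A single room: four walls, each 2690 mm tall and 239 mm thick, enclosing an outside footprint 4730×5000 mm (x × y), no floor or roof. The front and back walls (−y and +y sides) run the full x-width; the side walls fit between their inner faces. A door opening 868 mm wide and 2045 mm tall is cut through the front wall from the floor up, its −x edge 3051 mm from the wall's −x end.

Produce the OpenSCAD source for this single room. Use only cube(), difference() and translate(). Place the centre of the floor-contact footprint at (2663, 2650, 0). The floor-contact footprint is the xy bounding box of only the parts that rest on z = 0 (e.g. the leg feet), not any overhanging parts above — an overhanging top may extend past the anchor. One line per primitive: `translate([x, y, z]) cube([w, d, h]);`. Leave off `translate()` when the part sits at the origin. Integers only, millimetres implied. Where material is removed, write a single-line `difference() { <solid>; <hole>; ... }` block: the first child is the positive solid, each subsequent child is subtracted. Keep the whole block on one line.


difference() { translate([298, 150, 0]) cube([4730, 239, 2690]); translate([3349, 150, 0]) cube([868, 239, 2045]); }
translate([298, 4911, 0]) cube([4730, 239, 2690]);
translate([298, 389, 0]) cube([239, 4522, 2690]);
translate([4789, 389, 0]) cube([239, 4522, 2690]);


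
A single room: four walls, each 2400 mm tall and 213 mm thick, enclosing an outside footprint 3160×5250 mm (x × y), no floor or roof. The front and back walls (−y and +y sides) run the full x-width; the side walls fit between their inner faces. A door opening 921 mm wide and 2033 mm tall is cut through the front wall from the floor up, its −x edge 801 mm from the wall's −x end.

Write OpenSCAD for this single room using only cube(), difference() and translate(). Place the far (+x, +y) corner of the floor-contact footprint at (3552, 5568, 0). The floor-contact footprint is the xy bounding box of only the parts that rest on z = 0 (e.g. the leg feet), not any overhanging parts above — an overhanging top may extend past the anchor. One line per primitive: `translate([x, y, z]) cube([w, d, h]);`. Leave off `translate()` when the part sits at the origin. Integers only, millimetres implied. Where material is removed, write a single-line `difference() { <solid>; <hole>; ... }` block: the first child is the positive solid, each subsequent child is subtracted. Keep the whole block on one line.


difference() { translate([392, 318, 0]) cube([3160, 213, 2400]); translate([1193, 318, 0]) cube([921, 213, 2033]); }
translate([392, 5355, 0]) cube([3160, 213, 2400]);
translate([392, 531, 0]) cube([213, 4824, 2400]);
translate([3339, 531, 0]) cube([213, 4824, 2400]);


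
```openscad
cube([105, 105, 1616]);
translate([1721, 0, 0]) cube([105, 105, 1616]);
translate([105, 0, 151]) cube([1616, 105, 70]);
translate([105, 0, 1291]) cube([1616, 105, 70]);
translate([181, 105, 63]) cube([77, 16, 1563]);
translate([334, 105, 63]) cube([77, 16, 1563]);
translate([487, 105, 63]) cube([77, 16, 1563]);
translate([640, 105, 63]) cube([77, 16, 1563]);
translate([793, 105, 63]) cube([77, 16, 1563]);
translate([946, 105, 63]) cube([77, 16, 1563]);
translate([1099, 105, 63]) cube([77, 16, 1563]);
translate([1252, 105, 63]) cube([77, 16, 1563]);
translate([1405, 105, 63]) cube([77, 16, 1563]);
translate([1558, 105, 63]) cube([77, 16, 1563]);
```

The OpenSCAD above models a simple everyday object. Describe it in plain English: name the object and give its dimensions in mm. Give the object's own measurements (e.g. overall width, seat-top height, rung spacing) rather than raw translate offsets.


A fence section. Two 105×105 mm posts, 1616 mm tall, stand on the floor with a clear span of 1616 mm between their inner faces. Two horizontal rails of 105×70 mm section span the gap between the posts with their undersides at z = 151 mm and z = 1291 mm, flush with the posts' −y face. 10 pickets, each 77 mm wide, 16 mm thick and 1563 mm tall, are fixed to the +y face of the rails with their bottoms at z = 63 mm, spaced across the span with a 76 mm gap after the −x post and between neighbouring pickets, with 86 mm left before the +x post.


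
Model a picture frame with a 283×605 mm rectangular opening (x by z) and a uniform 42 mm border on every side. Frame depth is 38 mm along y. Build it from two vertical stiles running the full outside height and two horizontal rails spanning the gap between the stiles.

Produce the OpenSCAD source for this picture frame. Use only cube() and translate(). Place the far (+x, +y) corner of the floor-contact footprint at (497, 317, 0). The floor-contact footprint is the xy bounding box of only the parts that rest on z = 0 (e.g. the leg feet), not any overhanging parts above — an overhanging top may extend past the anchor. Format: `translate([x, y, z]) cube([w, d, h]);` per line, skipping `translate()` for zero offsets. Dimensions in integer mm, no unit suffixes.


translate([130, 279, 0]) cube([42, 38, 689]);
translate([455, 279, 0]) cube([42, 38, 689]);
translate([172, 279, 0]) cube([283, 38, 42]);
translate([172, 279, 647]) cube([283, 38, 42]);


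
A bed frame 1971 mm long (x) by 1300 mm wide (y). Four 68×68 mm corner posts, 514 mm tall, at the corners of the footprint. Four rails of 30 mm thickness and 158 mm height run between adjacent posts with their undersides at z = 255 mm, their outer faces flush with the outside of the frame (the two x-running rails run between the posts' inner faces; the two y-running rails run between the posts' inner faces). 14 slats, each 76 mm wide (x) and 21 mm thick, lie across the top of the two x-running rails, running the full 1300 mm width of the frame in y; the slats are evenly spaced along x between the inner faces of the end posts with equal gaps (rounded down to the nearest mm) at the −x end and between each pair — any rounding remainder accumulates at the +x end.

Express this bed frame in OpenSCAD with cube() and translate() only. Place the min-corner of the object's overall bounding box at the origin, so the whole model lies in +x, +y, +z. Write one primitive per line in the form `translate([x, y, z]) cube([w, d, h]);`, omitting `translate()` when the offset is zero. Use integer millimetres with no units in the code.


cube([68, 68, 514]);
translate([0, 1232, 0]) cube([68, 68, 514]);
translate([1903, 0, 0]) cube([68, 68, 514]);
translate([1903, 1232, 0]) cube([68, 68, 514]);
translate([68, 0, 255]) cube([1835, 30, 158]);
translate([68, 1270, 255]) cube([1835, 30, 158]);
translate([0, 68, 255]) cube([30, 1164, 158]);
translate([1941, 68, 255]) cube([30, 1164, 158]);
translate([119, 0, 413]) cube([76, 1300, 21]);
translate([246, 0, 413]) cube([76, 1300, 21]);
translate([373, 0, 413]) cube([76, 1300, 21]);
translate([500, 0, 413]) cube([76, 1300, 21]);
translate([627, 0, 413]) cube([76, 1300, 21]);
translate([754, 0, 413]) cube([76, 1300, 21]);
translate([881, 0, 413]) cube([76, 1300, 21]);
translate([1008, 0, 413]) cube([76, 1300, 21]);
translate([1135, 0, 413]) cube([76, 1300, 21]);
translate([1262, 0, 413]) cube([76, 1300, 21]);
translate([1389, 0, 413]) cube([76, 1300, 21]);
translate([1516, 0, 413]) cube([76, 1300, 21]);
translate([1643, 0, 413]) cube([76, 1300, 21]);
translate([1770, 0, 413]) cube([76, 1300, 21]);


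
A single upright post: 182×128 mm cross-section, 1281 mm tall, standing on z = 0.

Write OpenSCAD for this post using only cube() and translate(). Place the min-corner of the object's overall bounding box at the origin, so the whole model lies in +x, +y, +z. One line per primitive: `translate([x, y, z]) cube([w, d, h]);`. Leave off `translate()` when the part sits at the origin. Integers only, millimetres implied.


cube([182, 128, 1281]);


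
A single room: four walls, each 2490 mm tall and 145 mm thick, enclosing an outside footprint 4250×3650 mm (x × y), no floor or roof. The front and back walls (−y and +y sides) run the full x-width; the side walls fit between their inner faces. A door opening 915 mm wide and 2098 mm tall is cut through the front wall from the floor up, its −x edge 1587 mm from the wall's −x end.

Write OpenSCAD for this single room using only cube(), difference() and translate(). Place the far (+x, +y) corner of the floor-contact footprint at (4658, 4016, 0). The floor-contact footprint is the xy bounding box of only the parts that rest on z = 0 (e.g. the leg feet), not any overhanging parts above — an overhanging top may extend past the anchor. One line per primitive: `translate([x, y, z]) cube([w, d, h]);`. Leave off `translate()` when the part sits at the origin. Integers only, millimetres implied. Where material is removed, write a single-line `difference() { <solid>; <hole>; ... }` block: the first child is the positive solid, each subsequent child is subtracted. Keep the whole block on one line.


difference() { translate([408, 366, 0]) cube([4250, 145, 2490]); translate([1995, 366, 0]) cube([915, 145, 2098]); }
translate([408, 3871, 0]) cube([4250, 145, 2490]);
translate([408, 511, 0]) cube([145, 3360, 2490]);
translate([4513, 511, 0]) cube([145, 3360, 2490]);


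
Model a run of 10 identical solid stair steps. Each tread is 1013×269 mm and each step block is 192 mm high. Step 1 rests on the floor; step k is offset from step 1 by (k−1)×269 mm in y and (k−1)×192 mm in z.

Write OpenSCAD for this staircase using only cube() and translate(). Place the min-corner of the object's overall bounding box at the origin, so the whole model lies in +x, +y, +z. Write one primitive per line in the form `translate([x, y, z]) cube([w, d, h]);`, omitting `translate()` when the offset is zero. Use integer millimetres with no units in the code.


cube([1013, 269, 192]);
translate([0, 269, 192]) cube([1013, 269, 192]);
translate([0, 538, 384]) cube([1013, 269, 192]);
translate([0, 807, 576]) cube([1013, 269, 192]);
translate([0, 1076, 768]) cube([1013, 269, 192]);
translate([0, 1345, 960]) cube([1013, 269, 192]);
translate([0, 1614, 1152]) cube([1013, 269, 192]);
translate([0, 1883, 1344]) cube([1013, 269, 192]);
translate([0, 2152, 1536]) cube([1013, 269, 192]);
translate([0, 2421, 1728]) cube([1013, 269, 192]);


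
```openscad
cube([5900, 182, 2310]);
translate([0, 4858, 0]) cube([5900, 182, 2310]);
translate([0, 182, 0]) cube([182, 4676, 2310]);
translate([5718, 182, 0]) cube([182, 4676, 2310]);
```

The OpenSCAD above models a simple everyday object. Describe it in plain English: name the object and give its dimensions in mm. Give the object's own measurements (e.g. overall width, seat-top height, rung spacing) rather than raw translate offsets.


The wall frame of a small rectangular building: four walls, each 2310 mm tall and 182 mm thick, enclosing a footprint 5900 mm (x) by 5040 mm (y) outside-to-outside, with no floor or roof. The front and back walls (the −y and +y sides) span the full width; the two side walls fit between them.


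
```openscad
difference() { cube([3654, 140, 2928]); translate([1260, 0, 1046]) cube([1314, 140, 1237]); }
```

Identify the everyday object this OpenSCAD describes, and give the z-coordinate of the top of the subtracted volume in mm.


A wall with a window opening. The window head height is 2283 mm.

A wall with a rectangular opening subtracted — a window. Sill at z = 1046, opening 1237 mm tall, so the head is at 1046 + 1237 = 2283 mm.


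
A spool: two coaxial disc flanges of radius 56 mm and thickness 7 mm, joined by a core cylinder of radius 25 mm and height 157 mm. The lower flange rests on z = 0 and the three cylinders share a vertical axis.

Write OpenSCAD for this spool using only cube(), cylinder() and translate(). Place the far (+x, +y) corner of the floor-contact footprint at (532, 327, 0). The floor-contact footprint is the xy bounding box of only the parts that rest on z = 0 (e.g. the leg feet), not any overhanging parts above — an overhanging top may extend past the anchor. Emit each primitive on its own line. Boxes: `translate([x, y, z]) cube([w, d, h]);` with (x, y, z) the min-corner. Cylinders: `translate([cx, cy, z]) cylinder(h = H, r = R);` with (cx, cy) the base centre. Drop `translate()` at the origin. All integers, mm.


translate([476, 271, 0]) cylinder(h = 7, r = 56);
translate([476, 271, 7]) cylinder(h = 157, r = 25);
translate([476, 271, 164]) cylinder(h = 7, r = 56);


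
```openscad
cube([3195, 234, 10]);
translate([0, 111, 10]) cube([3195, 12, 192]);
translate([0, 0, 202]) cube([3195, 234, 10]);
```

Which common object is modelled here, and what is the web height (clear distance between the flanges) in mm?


An I-beam. The web height is 192 mm.

Two wide flanges with a thin centred web — an I-beam. Overall 212 mm minus two 10 mm flanges gives a web of 212 − 2·10 = 192 mm.


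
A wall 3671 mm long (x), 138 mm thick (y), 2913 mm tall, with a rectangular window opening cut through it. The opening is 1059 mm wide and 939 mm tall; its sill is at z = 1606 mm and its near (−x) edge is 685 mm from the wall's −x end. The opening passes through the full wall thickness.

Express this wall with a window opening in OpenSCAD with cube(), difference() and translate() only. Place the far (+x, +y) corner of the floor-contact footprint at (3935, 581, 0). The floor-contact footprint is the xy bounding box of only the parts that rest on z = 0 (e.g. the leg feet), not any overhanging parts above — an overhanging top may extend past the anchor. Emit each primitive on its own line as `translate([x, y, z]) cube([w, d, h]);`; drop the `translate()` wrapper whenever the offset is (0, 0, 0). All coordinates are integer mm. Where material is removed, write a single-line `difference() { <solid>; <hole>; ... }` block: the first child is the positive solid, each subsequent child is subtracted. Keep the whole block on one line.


difference() { translate([264, 443, 0]) cube([3671, 138, 2913]); translate([949, 443, 1606]) cube([1059, 138, 939]); }


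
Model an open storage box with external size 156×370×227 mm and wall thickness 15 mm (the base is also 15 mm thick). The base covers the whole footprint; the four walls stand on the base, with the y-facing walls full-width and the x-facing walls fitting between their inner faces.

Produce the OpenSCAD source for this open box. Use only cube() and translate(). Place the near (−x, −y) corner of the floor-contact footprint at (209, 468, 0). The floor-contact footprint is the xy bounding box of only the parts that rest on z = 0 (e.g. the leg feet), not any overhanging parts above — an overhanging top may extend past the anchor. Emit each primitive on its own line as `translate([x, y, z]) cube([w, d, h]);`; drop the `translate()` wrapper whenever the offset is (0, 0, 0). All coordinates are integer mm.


translate([209, 468, 0]) cube([156, 370, 15]);
translate([209, 468, 15]) cube([156, 15, 212]);
translate([209, 823, 15]) cube([156, 15, 212]);
translate([209, 483, 15]) cube([15, 340, 212]);
translate([350, 483, 15]) cube([15, 340, 212]);


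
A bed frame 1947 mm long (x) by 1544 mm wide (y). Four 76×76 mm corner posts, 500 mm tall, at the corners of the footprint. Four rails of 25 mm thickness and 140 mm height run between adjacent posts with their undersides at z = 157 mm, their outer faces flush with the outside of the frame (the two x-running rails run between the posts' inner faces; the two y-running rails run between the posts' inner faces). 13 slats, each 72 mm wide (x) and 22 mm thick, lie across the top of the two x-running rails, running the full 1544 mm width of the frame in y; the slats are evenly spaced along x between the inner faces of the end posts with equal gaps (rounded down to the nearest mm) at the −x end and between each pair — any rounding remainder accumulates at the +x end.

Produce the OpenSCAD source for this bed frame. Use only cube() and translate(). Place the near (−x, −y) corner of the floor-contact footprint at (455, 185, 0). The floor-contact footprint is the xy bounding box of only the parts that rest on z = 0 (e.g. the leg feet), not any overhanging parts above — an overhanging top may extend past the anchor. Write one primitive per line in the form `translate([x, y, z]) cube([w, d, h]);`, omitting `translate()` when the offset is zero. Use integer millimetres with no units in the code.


translate([455, 185, 0]) cube([76, 76, 500]);
translate([455, 1653, 0]) cube([76, 76, 500]);
translate([2326, 185, 0]) cube([76, 76, 500]);
translate([2326, 1653, 0]) cube([76, 76, 500]);
translate([531, 185, 157]) cube([1795, 25, 140]);
translate([531, 1704, 157]) cube([1795, 25, 140]);
translate([455, 261, 157]) cube([25, 1392, 140]);
translate([2377, 261, 157]) cube([25, 1392, 140]);
translate([592, 185, 297]) cube([72, 1544, 22]);
translate([725, 185, 297]) cube([72, 1544, 22]);
translate([858, 185, 297]) cube([72, 1544, 22]);
translate([991, 185, 297]) cube([72, 1544, 22]);
translate([1124, 185, 297]) cube([72, 1544, 22]);
translate([1257, 185, 297]) cube([72, 1544, 22]);
translate([1390, 185, 297]) cube([72, 1544, 22]);
translate([1523, 185, 297]) cube([72, 1544, 22]);
translate([1656, 185, 297]) cube([72, 1544, 22]);
translate([1789, 185, 297]) cube([72, 1544, 22]);
translate([1922, 185, 297]) cube([72, 1544, 22]);
translate([2055, 185, 297]) cube([72, 1544, 22]);
translate([2188, 185, 297]) cube([72, 1544, 22]);


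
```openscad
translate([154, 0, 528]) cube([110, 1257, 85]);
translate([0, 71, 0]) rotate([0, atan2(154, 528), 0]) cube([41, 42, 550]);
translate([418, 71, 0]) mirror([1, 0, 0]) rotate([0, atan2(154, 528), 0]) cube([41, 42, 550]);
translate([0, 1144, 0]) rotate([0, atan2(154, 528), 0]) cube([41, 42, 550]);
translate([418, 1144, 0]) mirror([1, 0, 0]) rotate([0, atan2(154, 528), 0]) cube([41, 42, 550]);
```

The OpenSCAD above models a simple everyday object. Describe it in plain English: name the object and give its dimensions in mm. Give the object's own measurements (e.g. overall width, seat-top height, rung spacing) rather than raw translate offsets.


A sawhorse. A 110×1257×85 mm beam (x, y, z) sits on two A-frame leg pairs. Each pair is two raked legs of 41×42 mm section (42 mm along y) splaying symmetrically in x. Each leg rises 528 mm vertically over 154 mm of horizontal reach and is 550 mm long along its own axis. Every leg's outer bottom edge rests on the floor and its outer top edge meets a bottom edge of the beam — the left legs (tilting toward +x) meet the beam's −x bottom edge, the right legs (their mirror images, tilting toward −x) meet its +x bottom edge — so the leg tops tuck under the beam, the beam's underside is 528 mm above the floor, and the feet are 418 mm apart outside-to-outside with the beam centred between them. The two leg pairs are set in 71 mm from either end of the beam.


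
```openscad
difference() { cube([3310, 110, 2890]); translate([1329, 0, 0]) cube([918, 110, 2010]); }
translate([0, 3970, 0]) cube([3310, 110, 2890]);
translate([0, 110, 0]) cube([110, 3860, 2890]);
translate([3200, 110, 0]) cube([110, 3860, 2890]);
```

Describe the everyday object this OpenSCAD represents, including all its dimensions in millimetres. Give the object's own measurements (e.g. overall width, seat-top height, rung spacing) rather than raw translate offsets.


A single room: four walls, each 2890 mm tall and 110 mm thick, enclosing an outside footprint 3310×4080 mm (x × y), no floor or roof. The front and back walls (−y and +y sides) run the full x-width; the side walls fit between their inner faces. A door opening 918 mm wide and 2010 mm tall is cut through the front wall from the floor up, its −x edge 1329 mm from the wall's −x end.


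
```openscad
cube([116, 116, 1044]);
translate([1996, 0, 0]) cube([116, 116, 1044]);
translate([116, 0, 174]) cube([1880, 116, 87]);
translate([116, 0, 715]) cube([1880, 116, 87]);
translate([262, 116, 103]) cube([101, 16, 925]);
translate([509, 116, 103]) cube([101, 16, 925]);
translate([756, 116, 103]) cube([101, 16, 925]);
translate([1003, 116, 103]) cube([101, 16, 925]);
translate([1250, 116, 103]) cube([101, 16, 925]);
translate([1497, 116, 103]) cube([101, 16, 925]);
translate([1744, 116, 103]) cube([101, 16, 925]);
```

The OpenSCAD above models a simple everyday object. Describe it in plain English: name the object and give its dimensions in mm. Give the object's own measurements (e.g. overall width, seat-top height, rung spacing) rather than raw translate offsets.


A fence section. Two 116×116 mm posts, 1044 mm tall, stand on the floor with a clear span of 1880 mm between their inner faces. Two horizontal rails of 116×87 mm section span the gap between the posts with their undersides at z = 174 mm and z = 715 mm, flush with the posts' −y face. 7 pickets, each 101 mm wide, 16 mm thick and 925 mm tall, are fixed to the +y face of the rails with their bottoms at z = 103 mm, spaced across the span with a 146 mm gap after the −x post and between neighbouring pickets, with 151 mm left before the +x post.


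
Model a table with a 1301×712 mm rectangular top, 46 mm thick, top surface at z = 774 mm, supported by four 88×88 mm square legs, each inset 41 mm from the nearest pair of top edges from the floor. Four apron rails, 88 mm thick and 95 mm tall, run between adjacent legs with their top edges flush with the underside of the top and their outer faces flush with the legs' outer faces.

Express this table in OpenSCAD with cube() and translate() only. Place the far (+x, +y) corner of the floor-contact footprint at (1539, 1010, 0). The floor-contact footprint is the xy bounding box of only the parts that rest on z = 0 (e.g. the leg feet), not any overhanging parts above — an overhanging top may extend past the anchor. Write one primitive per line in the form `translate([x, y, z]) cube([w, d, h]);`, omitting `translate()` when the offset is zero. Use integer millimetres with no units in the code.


translate([279, 339, 728]) cube([1301, 712, 46]);
translate([320, 380, 0]) cube([88, 88, 728]);
translate([1451, 380, 0]) cube([88, 88, 728]);
translate([320, 922, 0]) cube([88, 88, 728]);
translate([1451, 922, 0]) cube([88, 88, 728]);
translate([408, 380, 633]) cube([1043, 88, 95]);
translate([408, 922, 633]) cube([1043, 88, 95]);
translate([320, 468, 633]) cube([88, 454, 95]);
translate([1451, 468, 633]) cube([88, 454, 95]);


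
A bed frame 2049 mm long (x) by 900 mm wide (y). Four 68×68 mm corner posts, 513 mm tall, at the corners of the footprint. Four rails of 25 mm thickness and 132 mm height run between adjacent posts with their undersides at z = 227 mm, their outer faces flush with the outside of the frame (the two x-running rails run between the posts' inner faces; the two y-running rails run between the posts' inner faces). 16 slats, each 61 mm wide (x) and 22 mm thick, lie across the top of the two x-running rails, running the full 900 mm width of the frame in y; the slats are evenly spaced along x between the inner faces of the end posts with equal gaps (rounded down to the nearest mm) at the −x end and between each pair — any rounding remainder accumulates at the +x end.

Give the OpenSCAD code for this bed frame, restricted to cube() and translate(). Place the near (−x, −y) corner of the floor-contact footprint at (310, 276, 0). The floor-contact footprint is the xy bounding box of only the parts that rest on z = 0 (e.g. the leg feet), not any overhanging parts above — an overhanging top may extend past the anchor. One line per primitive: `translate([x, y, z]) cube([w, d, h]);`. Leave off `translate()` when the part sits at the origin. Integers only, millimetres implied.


translate([310, 276, 0]) cube([68, 68, 513]);
translate([310, 1108, 0]) cube([68, 68, 513]);
translate([2291, 276, 0]) cube([68, 68, 513]);
translate([2291, 1108, 0]) cube([68, 68, 513]);
translate([378, 276, 227]) cube([1913, 25, 132]);
translate([378, 1151, 227]) cube([1913, 25, 132]);
translate([310, 344, 227]) cube([25, 764, 132]);
translate([2334, 344, 227]) cube([25, 764, 132]);
translate([433, 276, 359]) cube([61, 900, 22]);
translate([549, 276, 359]) cube([61, 900, 22]);
translate([665, 276, 359]) cube([61, 900, 22]);
translate([781, 276, 359]) cube([61, 900, 22]);
translate([897, 276, 359]) cube([61, 900, 22]);
translate([1013, 276, 359]) cube([61, 900, 22]);
translate([1129, 276, 359]) cube([61, 900, 22]);
translate([1245, 276, 359]) cube([61, 900, 22]);
translate([1361, 276, 359]) cube([61, 900, 22]);
translate([1477, 276, 359]) cube([61, 900, 22]);
translate([1593, 276, 359]) cube([61, 900, 22]);
translate([1709, 276, 359]) cube([61, 900, 22]);
translate([1825, 276, 359]) cube([61, 900, 22]);
translate([1941, 276, 359]) cube([61, 900, 22]);
translate([2057, 276, 359]) cube([61, 900, 22]);
translate([2173, 276, 359]) cube([61, 900, 22]);


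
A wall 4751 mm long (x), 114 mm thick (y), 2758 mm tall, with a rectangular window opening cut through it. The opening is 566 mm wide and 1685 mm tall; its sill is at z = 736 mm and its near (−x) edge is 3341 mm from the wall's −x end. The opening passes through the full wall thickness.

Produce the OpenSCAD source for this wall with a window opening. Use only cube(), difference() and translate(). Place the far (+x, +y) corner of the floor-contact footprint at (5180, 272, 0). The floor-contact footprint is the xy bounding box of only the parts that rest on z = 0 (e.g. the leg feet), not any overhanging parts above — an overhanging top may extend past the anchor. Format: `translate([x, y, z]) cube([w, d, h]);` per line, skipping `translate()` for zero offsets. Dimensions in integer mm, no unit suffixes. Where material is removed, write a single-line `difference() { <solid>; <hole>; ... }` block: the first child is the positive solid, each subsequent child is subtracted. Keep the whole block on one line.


difference() { translate([429, 158, 0]) cube([4751, 114, 2758]); translate([3770, 158, 736]) cube([566, 114, 1685]); }


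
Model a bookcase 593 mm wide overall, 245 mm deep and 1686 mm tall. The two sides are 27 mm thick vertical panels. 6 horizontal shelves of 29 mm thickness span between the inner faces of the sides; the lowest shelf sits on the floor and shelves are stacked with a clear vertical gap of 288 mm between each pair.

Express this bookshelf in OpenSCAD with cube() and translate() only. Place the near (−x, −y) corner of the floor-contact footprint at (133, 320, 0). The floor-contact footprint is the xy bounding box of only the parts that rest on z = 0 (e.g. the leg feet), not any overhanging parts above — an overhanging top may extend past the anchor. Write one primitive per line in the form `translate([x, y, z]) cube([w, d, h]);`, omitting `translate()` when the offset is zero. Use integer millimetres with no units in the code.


translate([133, 320, 0]) cube([27, 245, 1686]);
translate([699, 320, 0]) cube([27, 245, 1686]);
translate([160, 320, 0]) cube([539, 245, 29]);
translate([160, 320, 317]) cube([539, 245, 29]);
translate([160, 320, 634]) cube([539, 245, 29]);
translate([160, 320, 951]) cube([539, 245, 29]);
translate([160, 320, 1268]) cube([539, 245, 29]);
translate([160, 320, 1585]) cube([539, 245, 29]);


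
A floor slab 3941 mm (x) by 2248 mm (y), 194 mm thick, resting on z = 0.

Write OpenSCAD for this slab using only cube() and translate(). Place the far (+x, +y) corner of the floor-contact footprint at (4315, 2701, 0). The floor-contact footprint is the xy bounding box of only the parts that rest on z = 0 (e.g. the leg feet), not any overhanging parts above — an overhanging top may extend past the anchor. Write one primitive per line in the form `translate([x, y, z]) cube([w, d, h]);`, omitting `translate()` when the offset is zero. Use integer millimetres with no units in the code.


translate([374, 453, 0]) cube([3941, 2248, 194]);


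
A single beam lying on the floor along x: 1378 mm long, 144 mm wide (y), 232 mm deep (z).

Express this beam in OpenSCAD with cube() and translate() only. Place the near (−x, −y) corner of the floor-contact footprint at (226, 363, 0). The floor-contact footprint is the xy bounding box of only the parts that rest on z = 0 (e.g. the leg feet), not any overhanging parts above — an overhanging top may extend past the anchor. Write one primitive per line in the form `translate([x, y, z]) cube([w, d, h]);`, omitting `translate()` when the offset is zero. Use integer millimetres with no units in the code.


translate([226, 363, 0]) cube([1378, 144, 232]);


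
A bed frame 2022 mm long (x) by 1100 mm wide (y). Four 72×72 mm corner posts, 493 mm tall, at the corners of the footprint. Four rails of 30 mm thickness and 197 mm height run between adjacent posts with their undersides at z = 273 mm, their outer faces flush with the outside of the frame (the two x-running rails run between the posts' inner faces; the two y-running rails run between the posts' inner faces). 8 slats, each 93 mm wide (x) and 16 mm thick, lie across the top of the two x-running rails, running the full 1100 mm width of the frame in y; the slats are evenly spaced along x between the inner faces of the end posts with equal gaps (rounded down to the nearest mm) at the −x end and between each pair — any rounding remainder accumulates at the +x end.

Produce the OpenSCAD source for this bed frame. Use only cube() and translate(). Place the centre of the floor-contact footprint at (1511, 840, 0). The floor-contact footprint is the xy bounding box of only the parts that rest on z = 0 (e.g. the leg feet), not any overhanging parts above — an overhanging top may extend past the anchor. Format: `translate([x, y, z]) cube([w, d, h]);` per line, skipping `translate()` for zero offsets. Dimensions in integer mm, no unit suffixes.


translate([500, 290, 0]) cube([72, 72, 493]);
translate([500, 1318, 0]) cube([72, 72, 493]);
translate([2450, 290, 0]) cube([72, 72, 493]);
translate([2450, 1318, 0]) cube([72, 72, 493]);
translate([572, 290, 273]) cube([1878, 30, 197]);
translate([572, 1360, 273]) cube([1878, 30, 197]);
translate([500, 362, 273]) cube([30, 956, 197]);
translate([2492, 362, 273]) cube([30, 956, 197]);
translate([698, 290, 470]) cube([93, 1100, 16]);
translate([917, 290, 470]) cube([93, 1100, 16]);
translate([1136, 290, 470]) cube([93, 1100, 16]);
translate([1355, 290, 470]) cube([93, 1100, 16]);
translate([1574, 290, 470]) cube([93, 1100, 16]);
translate([1793, 290, 470]) cube([93, 1100, 16]);
translate([2012, 290, 470]) cube([93, 1100, 16]);
translate([2231, 290, 470]) cube([93, 1100, 16]);


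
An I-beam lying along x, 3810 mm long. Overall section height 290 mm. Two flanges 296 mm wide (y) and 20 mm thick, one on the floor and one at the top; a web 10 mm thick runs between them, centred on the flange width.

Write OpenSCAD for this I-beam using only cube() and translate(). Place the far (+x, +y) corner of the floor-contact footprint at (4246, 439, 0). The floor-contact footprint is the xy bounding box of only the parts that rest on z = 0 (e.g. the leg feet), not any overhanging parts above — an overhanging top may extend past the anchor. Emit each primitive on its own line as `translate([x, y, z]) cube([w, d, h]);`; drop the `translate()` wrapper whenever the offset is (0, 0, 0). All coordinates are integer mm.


translate([436, 143, 0]) cube([3810, 296, 20]);
translate([436, 286, 20]) cube([3810, 10, 250]);
translate([436, 143, 270]) cube([3810, 296, 20]);


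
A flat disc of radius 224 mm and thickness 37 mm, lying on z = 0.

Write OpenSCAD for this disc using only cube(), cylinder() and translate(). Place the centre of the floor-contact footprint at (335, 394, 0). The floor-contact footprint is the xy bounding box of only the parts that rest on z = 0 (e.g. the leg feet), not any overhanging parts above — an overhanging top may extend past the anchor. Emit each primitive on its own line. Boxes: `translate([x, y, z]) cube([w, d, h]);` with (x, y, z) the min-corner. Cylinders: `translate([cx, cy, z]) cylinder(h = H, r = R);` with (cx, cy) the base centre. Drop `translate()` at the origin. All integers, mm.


translate([335, 394, 0]) cylinder(h = 37, r = 224);


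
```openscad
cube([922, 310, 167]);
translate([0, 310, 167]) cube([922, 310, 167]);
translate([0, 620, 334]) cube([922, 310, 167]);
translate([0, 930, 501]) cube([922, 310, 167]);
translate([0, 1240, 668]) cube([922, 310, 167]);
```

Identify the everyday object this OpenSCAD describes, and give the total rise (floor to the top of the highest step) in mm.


A staircase. The total rise is 835 mm.

5 identical blocks, each offset up and back from the previous — a staircase. Each step is 167 mm tall and there are 5 of them, so the total rise is 5 × 167 = 835 mm.


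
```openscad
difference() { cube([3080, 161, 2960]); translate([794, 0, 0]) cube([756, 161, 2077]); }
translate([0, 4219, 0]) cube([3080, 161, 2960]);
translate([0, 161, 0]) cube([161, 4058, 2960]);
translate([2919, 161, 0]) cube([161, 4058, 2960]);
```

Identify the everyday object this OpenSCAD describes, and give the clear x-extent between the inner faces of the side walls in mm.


A single room. The interior width is 2758 mm.

Four walls enclosing a rectangle with a door in the front wall — a room. Outside width 3080 minus two 161 mm walls gives 2758 mm.


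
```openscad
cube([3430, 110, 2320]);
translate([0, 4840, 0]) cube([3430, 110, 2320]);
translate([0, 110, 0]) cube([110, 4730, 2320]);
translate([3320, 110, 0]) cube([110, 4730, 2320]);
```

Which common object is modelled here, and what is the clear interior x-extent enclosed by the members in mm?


A house (or room) frame. The interior width is 3210 mm.

Four 2320 mm walls enclosing a rectangle with no floor or roof — a room or house frame. Outside width is 3430 mm and wall thickness is 110 mm, so the interior width is 3430 − 2 × 110 = 3210 mm.


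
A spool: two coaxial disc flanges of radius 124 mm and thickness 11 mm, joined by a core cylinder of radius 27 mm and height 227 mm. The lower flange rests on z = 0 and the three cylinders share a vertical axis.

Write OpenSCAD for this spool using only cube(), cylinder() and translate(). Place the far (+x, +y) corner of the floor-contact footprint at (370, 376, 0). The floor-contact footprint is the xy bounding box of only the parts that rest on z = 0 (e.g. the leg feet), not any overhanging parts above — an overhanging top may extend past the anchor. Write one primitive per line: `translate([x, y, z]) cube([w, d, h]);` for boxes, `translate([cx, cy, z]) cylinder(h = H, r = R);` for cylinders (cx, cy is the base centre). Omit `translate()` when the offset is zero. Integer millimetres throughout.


translate([246, 252, 0]) cylinder(h = 11, r = 124);
translate([246, 252, 11]) cylinder(h = 227, r = 27);
translate([246, 252, 238]) cylinder(h = 11, r = 124);


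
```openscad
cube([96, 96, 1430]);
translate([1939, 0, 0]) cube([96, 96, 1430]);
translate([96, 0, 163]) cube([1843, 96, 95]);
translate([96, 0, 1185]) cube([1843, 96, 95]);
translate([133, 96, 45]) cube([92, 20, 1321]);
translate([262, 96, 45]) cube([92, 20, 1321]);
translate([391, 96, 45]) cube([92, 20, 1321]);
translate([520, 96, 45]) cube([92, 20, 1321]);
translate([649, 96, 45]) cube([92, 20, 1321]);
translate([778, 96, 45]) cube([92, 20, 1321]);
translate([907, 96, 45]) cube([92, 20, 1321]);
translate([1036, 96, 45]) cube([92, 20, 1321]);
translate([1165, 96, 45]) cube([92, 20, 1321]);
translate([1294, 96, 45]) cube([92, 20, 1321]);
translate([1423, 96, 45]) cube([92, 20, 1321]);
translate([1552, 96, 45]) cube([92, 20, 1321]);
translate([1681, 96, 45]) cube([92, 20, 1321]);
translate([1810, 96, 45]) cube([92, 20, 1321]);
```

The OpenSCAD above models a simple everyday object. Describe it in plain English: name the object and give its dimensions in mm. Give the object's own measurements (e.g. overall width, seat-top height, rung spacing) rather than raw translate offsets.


A fence section. Two 96×96 mm posts, 1430 mm tall, stand on the floor with a clear span of 1843 mm between their inner faces. Two horizontal rails of 96×95 mm section span the gap between the posts with their undersides at z = 163 mm and z = 1185 mm, flush with the posts' −y face. 14 pickets, each 92 mm wide, 20 mm thick and 1321 mm tall, are fixed to the +y face of the rails with their bottoms at z = 45 mm, spaced across the span with a 37 mm gap after the −x post and between neighbouring pickets and before the +x post.
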